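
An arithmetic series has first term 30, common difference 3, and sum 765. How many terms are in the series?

Using S = n/2 × [2a + (n-1)d]
765 = n/2 × [2(30) + (n-1)(3)]
765 = n/2 × [60 + 3n - 3]
1530 = n × [57 + 3n]
3n² + (57)n - 1530 = 0
Discriminant: Δ = (57)² - 4(3)(-1530) = 3249 + 18360 = 21609
√Δ = 147
n = [-(57) + √Δ] / (2·3) = (-57 + 147) / 6 = 90 / 6 = 15
(The negative root is discarded since n must be a positive integer.)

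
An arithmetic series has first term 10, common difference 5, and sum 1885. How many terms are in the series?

Using S = n/2 × [2a + (n-1)d]
1885 = n/2 × [2(10) + (n-1)(5)]
1885 = n/2 × [20 + 5n - 5]
3770 = n × [15 + 5n]
5n² + (15)n - 3770 = 0
Discriminant: Δ = (15)² - 4(5)(-3770) = 225 + 75400 = 75625
√Δ = 275
n = [-(15) + √Δ] / (2·5) = (-15 + 275) / 10 = 260 / 10 = 26
(The negative root is discarded since n must be a positive integer.)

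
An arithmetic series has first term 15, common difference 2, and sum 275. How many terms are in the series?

Using S = n/2 × [2a + (n-1)d]
275 = n/2 × [2(15) + (n-1)(2)]
275 = n/2 × [30 + 2n - 2]
550 = n × [28 + 2n]
2n² + (28)n - 550 = 0
Discriminant: Δ = (28)² - 4(2)(-550) = 784 + 4400 = 5184
√Δ = 72
n = [-(28) + √Δ] / (2·2) = (-28 + 72) / 4 = 44 / 4 = 11
(The negative root is discarded since n must be a positive integer.)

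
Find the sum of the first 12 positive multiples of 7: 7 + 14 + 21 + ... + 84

Factor out 7: = 7(1 + 2 + ... + 12) = 7 × n(n+1)/2
= 7 × 12×13/2
= 7 × 78
= 546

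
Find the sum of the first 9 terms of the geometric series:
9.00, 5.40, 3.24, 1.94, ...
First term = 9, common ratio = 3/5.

Sₙ = a(1 - rⁿ) / (1 - r)
S_9 = 9(1 - (3/5)^9) / (1 - (3/5))
S_9 = 9(1 - (19683/1953125)) / (2/5)
S_9 = 8700489/390625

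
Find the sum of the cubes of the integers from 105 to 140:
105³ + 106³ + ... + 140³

Use ∑_{k=1}^{n} k³ = [n(n+1)/2]², then subtract the first 104 terms.
∑_{k=1}^{140} k³ = [140×141/2]² = 9870² = 97416900
∑_{k=1}^{104} k³ = [104×105/2]² = 5460² = 29811600
∑_{k=105}^{140} k³ = 97416900 - 29811600 = 67605300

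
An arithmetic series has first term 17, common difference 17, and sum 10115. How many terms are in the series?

Using S = n/2 × [2a + (n-1)d]
10115 = n/2 × [2(17) + (n-1)(17)]
10115 = n/2 × [34 + 17n - 17]
20230 = n × [17 + 17n]
17n² + (17)n - 20230 = 0
Discriminant: Δ = (17)² - 4(17)(-20230) = 289 + 1375640 = 1375929
√Δ = 1173
n = [-(17) + √Δ] / (2·17) = (-17 + 1173) / 34 = 1156 / 34 = 34
(The negative root is discarded since n must be a positive integer.)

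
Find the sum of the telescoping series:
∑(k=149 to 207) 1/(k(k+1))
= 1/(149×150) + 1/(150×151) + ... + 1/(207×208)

Partial fractions: 1/(k(k+1)) = 1/k - 1/(k+1)
The series telescopes:
= (1/149 - 1/150) + (1/150 - 1/151) + ... + (1/207 - 1/208)
= 1/149 - 1/208
= 59/30992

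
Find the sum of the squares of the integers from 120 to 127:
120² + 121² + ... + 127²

Use ∑_{k=1}^{n} k² = n(n+1)(2n+1)/6, then subtract the first 119 terms.
∑_{k=1}^{127} k² = 127×128×255/6 = 690880
∑_{k=1}^{119} k² = 119×120×239/6 = 568820
∑_{k=120}^{127} k² = 690880 - 568820 = 122060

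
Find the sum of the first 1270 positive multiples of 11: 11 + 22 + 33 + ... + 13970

Factor out 11: = 11(1 + 2 + ... + 1270) = 11 × n(n+1)/2
= 11 × 1270×1271/2
= 11 × 807085
= 8877935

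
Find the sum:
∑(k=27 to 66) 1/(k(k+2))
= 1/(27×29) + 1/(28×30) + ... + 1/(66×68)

Partial fractions: 1/(k(k+2)) = (1/2)[1/k - 1/(k+2)]
Telescoping leaves the first two and last two terms:
= (1/2)[1/27 + 1/28 - 1/67 - 1/68]
= 18565/861084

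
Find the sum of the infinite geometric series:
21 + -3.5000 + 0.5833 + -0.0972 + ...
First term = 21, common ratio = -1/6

For |r| < 1, S = a / (1 - r)
S = 21 / (1 - (-1/6))
S = 21 / (7/6)
S = 18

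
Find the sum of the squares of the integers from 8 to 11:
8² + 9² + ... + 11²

Use ∑_{k=1}^{n} k² = n(n+1)(2n+1)/6, then subtract the first 7 terms.
∑_{k=1}^{11} k² = 11×12×23/6 = 506
∑_{k=1}^{7} k² = 7×8×15/6 = 140
∑_{k=8}^{11} k² = 506 - 140 = 366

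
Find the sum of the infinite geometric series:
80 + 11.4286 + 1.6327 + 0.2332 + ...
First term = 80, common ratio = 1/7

For |r| < 1, S = a / (1 - r)
S = 80 / (1 - (1/7))
S = 80 / (6/7)
S = 280/3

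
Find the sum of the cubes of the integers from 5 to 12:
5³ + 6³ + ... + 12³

Use ∑_{k=1}^{n} k³ = [n(n+1)/2]², then subtract the first 4 terms.
∑_{k=1}^{12} k³ = [12×13/2]² = 78² = 6084
∑_{k=1}^{4} k³ = [4×5/2]² = 10² = 100
∑_{k=5}^{12} k³ = 6084 - 100 = 5984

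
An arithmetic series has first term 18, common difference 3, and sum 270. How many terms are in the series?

Using S = n/2 × [2a + (n-1)d]
270 = n/2 × [2(18) + (n-1)(3)]
270 = n/2 × [36 + 3n - 3]
540 = n × [33 + 3n]
3n² + (33)n - 540 = 0
Discriminant: Δ = (33)² - 4(3)(-540) = 1089 + 6480 = 7569
√Δ = 87
n = [-(33) + √Δ] / (2·3) = (-33 + 87) / 6 = 54 / 6 = 9
(The negative root is discarded since n must be a positive integer.)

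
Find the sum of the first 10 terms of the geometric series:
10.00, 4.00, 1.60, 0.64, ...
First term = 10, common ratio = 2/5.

Sₙ = a(1 - rⁿ) / (1 - r)
S_10 = 10(1 - (2/5)^10) / (1 - (2/5))
S_10 = 10(1 - (1024/9765625)) / (3/5)
S_10 = 6509734/390625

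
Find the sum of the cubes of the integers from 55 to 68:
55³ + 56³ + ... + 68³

Use ∑_{k=1}^{n} k³ = [n(n+1)/2]², then subtract the first 54 terms.
∑_{k=1}^{68} k³ = [68×69/2]² = 2346² = 5503716
∑_{k=1}^{54} k³ = [54×55/2]² = 1485² = 2205225
∑_{k=55}^{68} k³ = 5503716 - 2205225 = 3298491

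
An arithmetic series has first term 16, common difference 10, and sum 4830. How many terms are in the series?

Using S = n/2 × [2a + (n-1)d]
4830 = n/2 × [2(16) + (n-1)(10)]
4830 = n/2 × [32 + 10n - 10]
9660 = n × [22 + 10n]
10n² + (22)n - 9660 = 0
Discriminant: Δ = (22)² - 4(10)(-9660) = 484 + 386400 = 386884
√Δ = 622
n = [-(22) + √Δ] / (2·10) = (-22 + 622) / 20 = 600 / 20 = 30
(The negative root is discarded since n must be a positive integer.)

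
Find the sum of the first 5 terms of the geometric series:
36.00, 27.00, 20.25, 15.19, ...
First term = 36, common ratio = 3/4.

Sₙ = a(1 - rⁿ) / (1 - r)
S_5 = 36(1 - (3/4)^5) / (1 - (3/4))
S_5 = 36(1 - (243/1024)) / (1/4)
S_5 = 7029/64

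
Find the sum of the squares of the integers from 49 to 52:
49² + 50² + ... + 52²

Use ∑_{k=1}^{n} k² = n(n+1)(2n+1)/6, then subtract the first 48 terms.
∑_{k=1}^{52} k² = 52×53×105/6 = 48230
∑_{k=1}^{48} k² = 48×49×97/6 = 38024
∑_{k=49}^{52} k² = 48230 - 38024 = 10206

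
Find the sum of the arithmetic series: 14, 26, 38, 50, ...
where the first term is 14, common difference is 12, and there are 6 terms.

Sₙ = n/2 × (first + last)
Last term = a + (n-1)d = 14 + (6-1)×12 = 74
S_6 = 6/2 × (14 + 74)
S_6 = 6/2 × 88 = 264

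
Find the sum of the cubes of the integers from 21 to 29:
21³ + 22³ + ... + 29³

Use ∑_{k=1}^{n} k³ = [n(n+1)/2]², then subtract the first 20 terms.
∑_{k=1}^{29} k³ = [29×30/2]² = 435² = 189225
∑_{k=1}^{20} k³ = [20×21/2]² = 210² = 44100
∑_{k=21}^{29} k³ = 189225 - 44100 = 145125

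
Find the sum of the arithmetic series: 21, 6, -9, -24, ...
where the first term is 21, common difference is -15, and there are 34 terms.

Sₙ = n/2 × (first + last)
Last term = a + (n-1)d = 21 + (34-1)×(-15) = -474
S_34 = 34/2 × (21 + (-474))
S_34 = 34/2 × (-453) = -7701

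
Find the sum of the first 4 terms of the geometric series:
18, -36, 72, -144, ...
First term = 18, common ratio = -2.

Sₙ = a(1 - rⁿ) / (1 - r)
S_4 = 18(1 - (-2)^4) / (1 - (-2))
S_4 = 18(1 - 16) / (3)
S_4 = -90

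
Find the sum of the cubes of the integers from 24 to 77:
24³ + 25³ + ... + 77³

Use ∑_{k=1}^{n} k³ = [n(n+1)/2]², then subtract the first 23 terms.
∑_{k=1}^{77} k³ = [77×78/2]² = 3003² = 9018009
∑_{k=1}^{23} k³ = [23×24/2]² = 276² = 76176
∑_{k=24}^{77} k³ = 9018009 - 76176 = 8941833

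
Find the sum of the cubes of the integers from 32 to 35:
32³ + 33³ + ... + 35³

Use ∑_{k=1}^{n} k³ = [n(n+1)/2]², then subtract the first 31 terms.
∑_{k=1}^{35} k³ = [35×36/2]² = 630² = 396900
∑_{k=1}^{31} k³ = [31×32/2]² = 496² = 246016
∑_{k=32}^{35} k³ = 396900 - 246016 = 150884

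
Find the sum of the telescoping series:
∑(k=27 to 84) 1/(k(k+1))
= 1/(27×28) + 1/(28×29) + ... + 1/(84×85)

Partial fractions: 1/(k(k+1)) = 1/k - 1/(k+1)
The series telescopes:
= (1/27 - 1/28) + (1/28 - 1/29) + ... + (1/84 - 1/85)
= 1/27 - 1/85
= 58/2295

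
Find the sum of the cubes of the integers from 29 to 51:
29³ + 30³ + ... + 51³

Use ∑_{k=1}^{n} k³ = [n(n+1)/2]², then subtract the first 28 terms.
∑_{k=1}^{51} k³ = [51×52/2]² = 1326² = 1758276
∑_{k=1}^{28} k³ = [28×29/2]² = 406² = 164836
∑_{k=29}^{51} k³ = 1758276 - 164836 = 1593440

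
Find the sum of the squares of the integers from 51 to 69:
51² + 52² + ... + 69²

Use ∑_{k=1}^{n} k² = n(n+1)(2n+1)/6, then subtract the first 50 terms.
∑_{k=1}^{69} k² = 69×70×139/6 = 111895
∑_{k=1}^{50} k² = 50×51×101/6 = 42925
∑_{k=51}^{69} k² = 111895 - 42925 = 68970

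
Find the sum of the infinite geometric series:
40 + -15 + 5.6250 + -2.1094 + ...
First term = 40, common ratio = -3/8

For |r| < 1, S = a / (1 - r)
S = 40 / (1 - (-3/8))
S = 40 / (11/8)
S = 320/11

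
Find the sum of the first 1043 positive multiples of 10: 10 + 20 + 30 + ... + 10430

Factor out 10: = 10(1 + 2 + ... + 1043) = 10 × n(n+1)/2
= 10 × 1043×1044/2
= 10 × 544446
= 5444460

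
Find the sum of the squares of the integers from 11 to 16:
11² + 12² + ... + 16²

Use ∑_{k=1}^{n} k² = n(n+1)(2n+1)/6, then subtract the first 10 terms.
∑_{k=1}^{16} k² = 16×17×33/6 = 1496
∑_{k=1}^{10} k² = 10×11×21/6 = 385
∑_{k=11}^{16} k² = 1496 - 385 = 1111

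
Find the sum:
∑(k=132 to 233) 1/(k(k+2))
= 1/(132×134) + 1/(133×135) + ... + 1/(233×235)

Partial fractions: 1/(k(k+2)) = (1/2)[1/k - 1/(k+2)]
Telescoping leaves the first two and last two terms:
= (1/2)[1/132 + 1/133 - 1/234 - 1/235]
= 1056431/321801480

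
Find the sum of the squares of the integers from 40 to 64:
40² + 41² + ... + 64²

Use ∑_{k=1}^{n} k² = n(n+1)(2n+1)/6, then subtract the first 39 terms.
∑_{k=1}^{64} k² = 64×65×129/6 = 89440
∑_{k=1}^{39} k² = 39×40×79/6 = 20540
∑_{k=40}^{64} k² = 89440 - 20540 = 68900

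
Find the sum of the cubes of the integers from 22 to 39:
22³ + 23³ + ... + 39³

Use ∑_{k=1}^{n} k³ = [n(n+1)/2]², then subtract the first 21 terms.
∑_{k=1}^{39} k³ = [39×40/2]² = 780² = 608400
∑_{k=1}^{21} k³ = [21×22/2]² = 231² = 53361
∑_{k=22}^{39} k³ = 608400 - 53361 = 555039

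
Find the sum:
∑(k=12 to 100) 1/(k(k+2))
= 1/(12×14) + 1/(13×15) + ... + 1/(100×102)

Partial fractions: 1/(k(k+2)) = (1/2)[1/k - 1/(k+2)]
Telescoping leaves the first two and last two terms:
= (1/2)[1/12 + 1/13 - 1/101 - 1/102]
= 12549/178568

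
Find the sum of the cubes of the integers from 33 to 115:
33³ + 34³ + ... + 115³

Use ∑_{k=1}^{n} k³ = [n(n+1)/2]², then subtract the first 32 terms.
∑_{k=1}^{115} k³ = [115×116/2]² = 6670² = 44488900
∑_{k=1}^{32} k³ = [32×33/2]² = 528² = 278784
∑_{k=33}^{115} k³ = 44488900 - 278784 = 44210116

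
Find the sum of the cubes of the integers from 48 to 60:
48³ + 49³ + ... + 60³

Use ∑_{k=1}^{n} k³ = [n(n+1)/2]², then subtract the first 47 terms.
∑_{k=1}^{60} k³ = [60×61/2]² = 1830² = 3348900
∑_{k=1}^{47} k³ = [47×48/2]² = 1128² = 1272384
∑_{k=48}^{60} k³ = 3348900 - 1272384 = 2076516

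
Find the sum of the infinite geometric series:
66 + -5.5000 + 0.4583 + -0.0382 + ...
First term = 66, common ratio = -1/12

For |r| < 1, S = a / (1 - r)
S = 66 / (1 - (-1/12))
S = 66 / (13/12)
S = 792/13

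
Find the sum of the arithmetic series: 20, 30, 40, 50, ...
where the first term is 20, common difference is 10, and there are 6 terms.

Sₙ = n/2 × (first + last)
Last term = a + (n-1)d = 20 + (6-1)×10 = 70
S_6 = 6/2 × (20 + 70)
S_6 = 6/2 × 90 = 270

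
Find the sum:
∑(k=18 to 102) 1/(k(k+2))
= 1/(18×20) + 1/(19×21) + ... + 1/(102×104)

Partial fractions: 1/(k(k+2)) = (1/2)[1/k - 1/(k+2)]
Telescoping leaves the first two and last two terms:
= (1/2)[1/18 + 1/19 - 1/103 - 1/104]
= 162775/3663504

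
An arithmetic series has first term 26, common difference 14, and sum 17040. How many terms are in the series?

Using S = n/2 × [2a + (n-1)d]
17040 = n/2 × [2(26) + (n-1)(14)]
17040 = n/2 × [52 + 14n - 14]
34080 = n × [38 + 14n]
14n² + (38)n - 34080 = 0
Discriminant: Δ = (38)² - 4(14)(-34080) = 1444 + 1908480 = 1909924
√Δ = 1382
n = [-(38) + √Δ] / (2·14) = (-38 + 1382) / 28 = 1344 / 28 = 48
(The negative root is discarded since n must be a positive integer.)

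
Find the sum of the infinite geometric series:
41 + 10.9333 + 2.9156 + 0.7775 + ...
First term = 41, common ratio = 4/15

For |r| < 1, S = a / (1 - r)
S = 41 / (1 - (4/15))
S = 41 / (11/15)
S = 615/11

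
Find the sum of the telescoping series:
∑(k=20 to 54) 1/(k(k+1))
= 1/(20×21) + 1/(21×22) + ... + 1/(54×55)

Partial fractions: 1/(k(k+1)) = 1/k - 1/(k+1)
The series telescopes:
= (1/20 - 1/21) + (1/21 - 1/22) + ... + (1/54 - 1/55)
= 1/20 - 1/55
= 7/220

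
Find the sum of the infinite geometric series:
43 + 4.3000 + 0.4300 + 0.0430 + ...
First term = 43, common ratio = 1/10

For |r| < 1, S = a / (1 - r)
S = 43 / (1 - (1/10))
S = 43 / (9/10)
S = 430/9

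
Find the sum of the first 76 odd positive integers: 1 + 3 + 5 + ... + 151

Sum of first n odd numbers = n²
= 76²
= 5776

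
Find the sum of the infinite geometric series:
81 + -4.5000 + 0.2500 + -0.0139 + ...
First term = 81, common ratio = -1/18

For |r| < 1, S = a / (1 - r)
S = 81 / (1 - (-1/18))
S = 81 / (19/18)
S = 1458/19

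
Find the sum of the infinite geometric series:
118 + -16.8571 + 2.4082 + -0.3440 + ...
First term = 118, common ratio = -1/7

For |r| < 1, S = a / (1 - r)
S = 118 / (1 - (-1/7))
S = 118 / (8/7)
S = 413/4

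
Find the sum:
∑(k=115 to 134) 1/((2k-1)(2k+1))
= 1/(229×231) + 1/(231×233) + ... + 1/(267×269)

Partial fractions: 1/((2k-1)(2k+1)) = (1/2)[1/(2k-1) - 1/(2k+1)]
The series telescopes:
= (1/2)[1/229 - 1/269]
= 20/61601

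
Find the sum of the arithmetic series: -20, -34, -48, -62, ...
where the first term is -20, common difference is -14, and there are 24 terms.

Sₙ = n/2 × (first + last)
Last term = a + (n-1)d = -20 + (24-1)×(-14) = -342
S_24 = 24/2 × (-20 + (-342))
S_24 = 24/2 × (-362) = -4344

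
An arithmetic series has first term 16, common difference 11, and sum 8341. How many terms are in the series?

Using S = n/2 × [2a + (n-1)d]
8341 = n/2 × [2(16) + (n-1)(11)]
8341 = n/2 × [32 + 11n - 11]
16682 = n × [21 + 11n]
11n² + (21)n - 16682 = 0
Discriminant: Δ = (21)² - 4(11)(-16682) = 441 + 734008 = 734449
√Δ = 857
n = [-(21) + √Δ] / (2·11) = (-21 + 857) / 22 = 836 / 22 = 38
(The negative root is discarded since n must be a positive integer.)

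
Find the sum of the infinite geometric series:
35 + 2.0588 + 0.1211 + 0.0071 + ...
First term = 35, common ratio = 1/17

For |r| < 1, S = a / (1 - r)
S = 35 / (1 - (1/17))
S = 35 / (16/17)
S = 595/16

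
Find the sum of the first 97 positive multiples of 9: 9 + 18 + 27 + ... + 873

Factor out 9: = 9(1 + 2 + ... + 97) = 9 × n(n+1)/2
= 9 × 97×98/2
= 9 × 4753
= 42777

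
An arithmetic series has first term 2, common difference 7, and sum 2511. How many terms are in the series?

Using S = n/2 × [2a + (n-1)d]
2511 = n/2 × [2(2) + (n-1)(7)]
2511 = n/2 × [4 + 7n - 7]
5022 = n × [-3 + 7n]
7n² + (-3)n - 5022 = 0
Discriminant: Δ = (-3)² - 4(7)(-5022) = 9 + 140616 = 140625
√Δ = 375
n = [-(-3) + √Δ] / (2·7) = (3 + 375) / 14 = 378 / 14 = 27
(The negative root is discarded since n must be a positive integer.)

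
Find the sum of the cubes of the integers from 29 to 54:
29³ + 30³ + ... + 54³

Use ∑_{k=1}^{n} k³ = [n(n+1)/2]², then subtract the first 28 terms.
∑_{k=1}^{54} k³ = [54×55/2]² = 1485² = 2205225
∑_{k=1}^{28} k³ = [28×29/2]² = 406² = 164836
∑_{k=29}^{54} k³ = 2205225 - 164836 = 2040389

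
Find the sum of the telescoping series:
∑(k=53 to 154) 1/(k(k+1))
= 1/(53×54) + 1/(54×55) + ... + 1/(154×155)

Partial fractions: 1/(k(k+1)) = 1/k - 1/(k+1)
The series telescopes:
= (1/53 - 1/54) + (1/54 - 1/55) + ... + (1/154 - 1/155)
= 1/53 - 1/155
= 102/8215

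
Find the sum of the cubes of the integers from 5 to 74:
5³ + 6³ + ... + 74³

Use ∑_{k=1}^{n} k³ = [n(n+1)/2]², then subtract the first 4 terms.
∑_{k=1}^{74} k³ = [74×75/2]² = 2775² = 7700625
∑_{k=1}^{4} k³ = [4×5/2]² = 10² = 100
∑_{k=5}^{74} k³ = 7700625 - 100 = 7700525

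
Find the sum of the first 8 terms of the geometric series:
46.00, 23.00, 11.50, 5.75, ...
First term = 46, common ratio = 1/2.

Sₙ = a(1 - rⁿ) / (1 - r)
S_8 = 46(1 - (1/2)^8) / (1 - (1/2))
S_8 = 46(1 - (1/256)) / (1/2)
S_8 = 5865/64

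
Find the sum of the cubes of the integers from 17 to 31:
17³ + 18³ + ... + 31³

Use ∑_{k=1}^{n} k³ = [n(n+1)/2]², then subtract the first 16 terms.
∑_{k=1}^{31} k³ = [31×32/2]² = 496² = 246016
∑_{k=1}^{16} k³ = [16×17/2]² = 136² = 18496
∑_{k=17}^{31} k³ = 246016 - 18496 = 227520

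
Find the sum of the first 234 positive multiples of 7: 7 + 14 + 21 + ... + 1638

Factor out 7: = 7(1 + 2 + ... + 234) = 7 × n(n+1)/2
= 7 × 234×235/2
= 7 × 27495
= 192465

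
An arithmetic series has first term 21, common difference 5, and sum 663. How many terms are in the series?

Using S = n/2 × [2a + (n-1)d]
663 = n/2 × [2(21) + (n-1)(5)]
663 = n/2 × [42 + 5n - 5]
1326 = n × [37 + 5n]
5n² + (37)n - 1326 = 0
Discriminant: Δ = (37)² - 4(5)(-1326) = 1369 + 26520 = 27889
√Δ = 167
n = [-(37) + √Δ] / (2·5) = (-37 + 167) / 10 = 130 / 10 = 13
(The negative root is discarded since n must be a positive integer.)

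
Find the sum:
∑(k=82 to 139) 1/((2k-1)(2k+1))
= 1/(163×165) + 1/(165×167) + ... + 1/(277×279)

Partial fractions: 1/((2k-1)(2k+1)) = (1/2)[1/(2k-1) - 1/(2k+1)]
The series telescopes:
= (1/2)[1/163 - 1/279]
= 58/45477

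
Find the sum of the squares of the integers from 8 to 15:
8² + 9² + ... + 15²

Use ∑_{k=1}^{n} k² = n(n+1)(2n+1)/6, then subtract the first 7 terms.
∑_{k=1}^{15} k² = 15×16×31/6 = 1240
∑_{k=1}^{7} k² = 7×8×15/6 = 140
∑_{k=8}^{15} k² = 1240 - 140 = 1100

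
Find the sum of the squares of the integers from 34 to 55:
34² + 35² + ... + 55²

Use ∑_{k=1}^{n} k² = n(n+1)(2n+1)/6, then subtract the first 33 terms.
∑_{k=1}^{55} k² = 55×56×111/6 = 56980
∑_{k=1}^{33} k² = 33×34×67/6 = 12529
∑_{k=34}^{55} k² = 56980 - 12529 = 44451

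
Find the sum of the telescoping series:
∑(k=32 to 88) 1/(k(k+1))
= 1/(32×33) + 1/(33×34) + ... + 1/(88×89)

Partial fractions: 1/(k(k+1)) = 1/k - 1/(k+1)
The series telescopes:
= (1/32 - 1/33) + (1/33 - 1/34) + ... + (1/88 - 1/89)
= 1/32 - 1/89
= 57/2848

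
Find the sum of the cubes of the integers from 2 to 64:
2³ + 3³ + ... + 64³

Use ∑_{k=1}^{n} k³ = [n(n+1)/2]², then subtract the first 1 terms.
∑_{k=1}^{64} k³ = [64×65/2]² = 2080² = 4326400
∑_{k=1}^{1} k³ = [1×2/2]² = 1² = 1
∑_{k=2}^{64} k³ = 4326400 - 1 = 4326399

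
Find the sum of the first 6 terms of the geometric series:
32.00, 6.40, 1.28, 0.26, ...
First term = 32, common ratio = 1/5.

Sₙ = a(1 - rⁿ) / (1 - r)
S_6 = 32(1 - (1/5)^6) / (1 - (1/5))
S_6 = 32(1 - (1/15625)) / (4/5)
S_6 = 124992/3125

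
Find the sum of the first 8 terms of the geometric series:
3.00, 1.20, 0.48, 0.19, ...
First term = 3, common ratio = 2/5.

Sₙ = a(1 - rⁿ) / (1 - r)
S_8 = 3(1 - (2/5)^8) / (1 - (2/5))
S_8 = 3(1 - (256/390625)) / (3/5)
S_8 = 390369/78125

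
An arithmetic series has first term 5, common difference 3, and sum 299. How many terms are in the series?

Using S = n/2 × [2a + (n-1)d]
299 = n/2 × [2(5) + (n-1)(3)]
299 = n/2 × [10 + 3n - 3]
598 = n × [7 + 3n]
3n² + (7)n - 598 = 0
Discriminant: Δ = (7)² - 4(3)(-598) = 49 + 7176 = 7225
√Δ = 85
n = [-(7) + √Δ] / (2·3) = (-7 + 85) / 6 = 78 / 6 = 13
(The negative root is discarded since n must be a positive integer.)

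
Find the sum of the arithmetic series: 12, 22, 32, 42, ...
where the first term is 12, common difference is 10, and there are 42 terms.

Sₙ = n/2 × (first + last)
Last term = a + (n-1)d = 12 + (42-1)×10 = 422
S_42 = 42/2 × (12 + 422)
S_42 = 42/2 × 434 = 9114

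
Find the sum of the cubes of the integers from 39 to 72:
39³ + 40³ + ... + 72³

Use ∑_{k=1}^{n} k³ = [n(n+1)/2]², then subtract the first 38 terms.
∑_{k=1}^{72} k³ = [72×73/2]² = 2628² = 6906384
∑_{k=1}^{38} k³ = [38×39/2]² = 741² = 549081
∑_{k=39}^{72} k³ = 6906384 - 549081 = 6357303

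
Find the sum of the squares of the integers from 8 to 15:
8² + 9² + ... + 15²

Use ∑_{k=1}^{n} k² = n(n+1)(2n+1)/6, then subtract the first 7 terms.
∑_{k=1}^{15} k² = 15×16×31/6 = 1240
∑_{k=1}^{7} k² = 7×8×15/6 = 140
∑_{k=8}^{15} k² = 1240 - 140 = 1100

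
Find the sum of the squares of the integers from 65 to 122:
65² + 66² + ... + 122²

Use ∑_{k=1}^{n} k² = n(n+1)(2n+1)/6, then subtract the first 64 terms.
∑_{k=1}^{122} k² = 122×123×245/6 = 612745
∑_{k=1}^{64} k² = 64×65×129/6 = 89440
∑_{k=65}^{122} k² = 612745 - 89440 = 523305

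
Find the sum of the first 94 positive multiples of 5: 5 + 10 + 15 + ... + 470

Factor out 5: = 5(1 + 2 + ... + 94) = 5 × n(n+1)/2
= 5 × 94×95/2
= 5 × 4465
= 22325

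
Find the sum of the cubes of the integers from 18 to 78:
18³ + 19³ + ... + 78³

Use ∑_{k=1}^{n} k³ = [n(n+1)/2]², then subtract the first 17 terms.
∑_{k=1}^{78} k³ = [78×79/2]² = 3081² = 9492561
∑_{k=1}^{17} k³ = [17×18/2]² = 153² = 23409
∑_{k=18}^{78} k³ = 9492561 - 23409 = 9469152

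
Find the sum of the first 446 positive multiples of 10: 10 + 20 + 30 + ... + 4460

Factor out 10: = 10(1 + 2 + ... + 446) = 10 × n(n+1)/2
= 10 × 446×447/2
= 10 × 99681
= 996810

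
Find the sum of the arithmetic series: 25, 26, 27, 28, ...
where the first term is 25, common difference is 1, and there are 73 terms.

Sₙ = n/2 × (first + last)
Last term = a + (n-1)d = 25 + (73-1)×1 = 97
S_73 = 73/2 × (25 + 97)
S_73 = 73/2 × 122 = 4453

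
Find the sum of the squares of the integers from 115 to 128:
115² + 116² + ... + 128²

Use ∑_{k=1}^{n} k² = n(n+1)(2n+1)/6, then subtract the first 114 terms.
∑_{k=1}^{128} k² = 128×129×257/6 = 707264
∑_{k=1}^{114} k² = 114×115×229/6 = 500365
∑_{k=115}^{128} k² = 707264 - 500365 = 206899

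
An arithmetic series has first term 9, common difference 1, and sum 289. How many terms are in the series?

Using S = n/2 × [2a + (n-1)d]
289 = n/2 × [2(9) + (n-1)(1)]
289 = n/2 × [18 + 1n - 1]
578 = n × [17 + 1n]
1n² + (17)n - 578 = 0
Discriminant: Δ = (17)² - 4(1)(-578) = 289 + 2312 = 2601
√Δ = 51
n = [-(17) + √Δ] / (2·1) = (-17 + 51) / 2 = 34 / 2 = 17
(The negative root is discarded since n must be a positive integer.)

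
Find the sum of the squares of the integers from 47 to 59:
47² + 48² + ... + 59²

Use ∑_{k=1}^{n} k² = n(n+1)(2n+1)/6, then subtract the first 46 terms.
∑_{k=1}^{59} k² = 59×60×119/6 = 70210
∑_{k=1}^{46} k² = 46×47×93/6 = 33511
∑_{k=47}^{59} k² = 70210 - 33511 = 36699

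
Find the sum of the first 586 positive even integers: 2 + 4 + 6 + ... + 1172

Sum of first n even numbers = n(n+1)
= 586×587
= 343982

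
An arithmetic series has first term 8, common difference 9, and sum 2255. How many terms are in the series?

Using S = n/2 × [2a + (n-1)d]
2255 = n/2 × [2(8) + (n-1)(9)]
2255 = n/2 × [16 + 9n - 9]
4510 = n × [7 + 9n]
9n² + (7)n - 4510 = 0
Discriminant: Δ = (7)² - 4(9)(-4510) = 49 + 162360 = 162409
√Δ = 403
n = [-(7) + √Δ] / (2·9) = (-7 + 403) / 18 = 396 / 18 = 22
(The negative root is discarded since n must be a positive integer.)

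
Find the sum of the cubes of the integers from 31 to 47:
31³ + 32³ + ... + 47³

Use ∑_{k=1}^{n} k³ = [n(n+1)/2]², then subtract the first 30 terms.
∑_{k=1}^{47} k³ = [47×48/2]² = 1128² = 1272384
∑_{k=1}^{30} k³ = [30×31/2]² = 465² = 216225
∑_{k=31}^{47} k³ = 1272384 - 216225 = 1056159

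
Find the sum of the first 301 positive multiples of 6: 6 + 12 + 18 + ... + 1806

Factor out 6: = 6(1 + 2 + ... + 301) = 6 × n(n+1)/2
= 6 × 301×302/2
= 6 × 45451
= 272706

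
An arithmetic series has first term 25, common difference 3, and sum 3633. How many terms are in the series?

Using S = n/2 × [2a + (n-1)d]
3633 = n/2 × [2(25) + (n-1)(3)]
3633 = n/2 × [50 + 3n - 3]
7266 = n × [47 + 3n]
3n² + (47)n - 7266 = 0
Discriminant: Δ = (47)² - 4(3)(-7266) = 2209 + 87192 = 89401
√Δ = 299
n = [-(47) + √Δ] / (2·3) = (-47 + 299) / 6 = 252 / 6 = 42
(The negative root is discarded since n must be a positive integer.)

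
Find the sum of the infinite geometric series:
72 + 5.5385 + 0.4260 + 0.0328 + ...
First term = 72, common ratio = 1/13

For |r| < 1, S = a / (1 - r)
S = 72 / (1 - (1/13))
S = 72 / (12/13)
S = 78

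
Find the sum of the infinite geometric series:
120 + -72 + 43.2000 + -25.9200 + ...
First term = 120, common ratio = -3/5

For |r| < 1, S = a / (1 - r)
S = 120 / (1 - (-3/5))
S = 120 / (8/5)
S = 75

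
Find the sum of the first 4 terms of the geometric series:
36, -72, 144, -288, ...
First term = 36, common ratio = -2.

Sₙ = a(1 - rⁿ) / (1 - r)
S_4 = 36(1 - (-2)^4) / (1 - (-2))
S_4 = 36(1 - 16) / (3)
S_4 = -180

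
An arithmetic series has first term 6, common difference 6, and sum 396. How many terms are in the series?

Using S = n/2 × [2a + (n-1)d]
396 = n/2 × [2(6) + (n-1)(6)]
396 = n/2 × [12 + 6n - 6]
792 = n × [6 + 6n]
6n² + (6)n - 792 = 0
Discriminant: Δ = (6)² - 4(6)(-792) = 36 + 19008 = 19044
√Δ = 138
n = [-(6) + √Δ] / (2·6) = (-6 + 138) / 12 = 132 / 12 = 11
(The negative root is discarded since n must be a positive integer.)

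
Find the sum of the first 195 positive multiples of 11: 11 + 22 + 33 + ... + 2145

Factor out 11: = 11(1 + 2 + ... + 195) = 11 × n(n+1)/2
= 11 × 195×196/2
= 11 × 19110
= 210210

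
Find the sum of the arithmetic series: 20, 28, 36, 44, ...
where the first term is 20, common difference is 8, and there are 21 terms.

Sₙ = n/2 × (first + last)
Last term = a + (n-1)d = 20 + (21-1)×8 = 180
S_21 = 21/2 × (20 + 180)
S_21 = 21/2 × 200 = 2100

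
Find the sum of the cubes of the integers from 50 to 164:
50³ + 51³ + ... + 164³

Use ∑_{k=1}^{n} k³ = [n(n+1)/2]², then subtract the first 49 terms.
∑_{k=1}^{164} k³ = [164×165/2]² = 13530² = 183060900
∑_{k=1}^{49} k³ = [49×50/2]² = 1225² = 1500625
∑_{k=50}^{164} k³ = 183060900 - 1500625 = 181560275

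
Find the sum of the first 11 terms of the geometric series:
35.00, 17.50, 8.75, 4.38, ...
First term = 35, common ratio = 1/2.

Sₙ = a(1 - rⁿ) / (1 - r)
S_11 = 35(1 - (1/2)^11) / (1 - (1/2))
S_11 = 35(1 - (1/2048)) / (1/2)
S_11 = 71645/1024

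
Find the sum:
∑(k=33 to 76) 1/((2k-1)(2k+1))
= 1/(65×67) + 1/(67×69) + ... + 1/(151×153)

Partial fractions: 1/((2k-1)(2k+1)) = (1/2)[1/(2k-1) - 1/(2k+1)]
The series telescopes:
= (1/2)[1/65 - 1/153]
= 44/9945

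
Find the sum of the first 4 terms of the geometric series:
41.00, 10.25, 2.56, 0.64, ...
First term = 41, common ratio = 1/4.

Sₙ = a(1 - rⁿ) / (1 - r)
S_4 = 41(1 - (1/4)^4) / (1 - (1/4))
S_4 = 41(1 - (1/256)) / (3/4)
S_4 = 3485/64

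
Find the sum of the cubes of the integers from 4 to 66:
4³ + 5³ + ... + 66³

Use ∑_{k=1}^{n} k³ = [n(n+1)/2]², then subtract the first 3 terms.
∑_{k=1}^{66} k³ = [66×67/2]² = 2211² = 4888521
∑_{k=1}^{3} k³ = [3×4/2]² = 6² = 36
∑_{k=4}^{66} k³ = 4888521 - 36 = 4888485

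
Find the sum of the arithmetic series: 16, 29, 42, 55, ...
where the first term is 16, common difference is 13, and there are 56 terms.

Sₙ = n/2 × (first + last)
Last term = a + (n-1)d = 16 + (56-1)×13 = 731
S_56 = 56/2 × (16 + 731)
S_56 = 56/2 × 747 = 20916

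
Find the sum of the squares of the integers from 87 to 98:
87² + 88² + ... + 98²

Use ∑_{k=1}^{n} k² = n(n+1)(2n+1)/6, then subtract the first 86 terms.
∑_{k=1}^{98} k² = 98×99×197/6 = 318549
∑_{k=1}^{86} k² = 86×87×173/6 = 215731
∑_{k=87}^{98} k² = 318549 - 215731 = 102818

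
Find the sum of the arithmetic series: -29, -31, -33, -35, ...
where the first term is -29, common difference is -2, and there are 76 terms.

Sₙ = n/2 × (first + last)
Last term = a + (n-1)d = -29 + (76-1)×(-2) = -179
S_76 = 76/2 × (-29 + (-179))
S_76 = 76/2 × (-208) = -7904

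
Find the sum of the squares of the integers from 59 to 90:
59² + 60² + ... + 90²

Use ∑_{k=1}^{n} k² = n(n+1)(2n+1)/6, then subtract the first 58 terms.
∑_{k=1}^{90} k² = 90×91×181/6 = 247065
∑_{k=1}^{58} k² = 58×59×117/6 = 66729
∑_{k=59}^{90} k² = 247065 - 66729 = 180336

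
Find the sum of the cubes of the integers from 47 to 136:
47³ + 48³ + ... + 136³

Use ∑_{k=1}^{n} k³ = [n(n+1)/2]², then subtract the first 46 terms.
∑_{k=1}^{136} k³ = [136×137/2]² = 9316² = 86787856
∑_{k=1}^{46} k³ = [46×47/2]² = 1081² = 1168561
∑_{k=47}^{136} k³ = 86787856 - 1168561 = 85619295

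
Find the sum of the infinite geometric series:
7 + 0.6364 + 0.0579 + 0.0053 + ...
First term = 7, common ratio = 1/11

For |r| < 1, S = a / (1 - r)
S = 7 / (1 - (1/11))
S = 7 / (10/11)
S = 77/10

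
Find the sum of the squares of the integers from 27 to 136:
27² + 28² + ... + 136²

Use ∑_{k=1}^{n} k² = n(n+1)(2n+1)/6, then subtract the first 26 terms.
∑_{k=1}^{136} k² = 136×137×273/6 = 847756
∑_{k=1}^{26} k² = 26×27×53/6 = 6201
∑_{k=27}^{136} k² = 847756 - 6201 = 841555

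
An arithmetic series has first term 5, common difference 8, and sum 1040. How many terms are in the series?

Using S = n/2 × [2a + (n-1)d]
1040 = n/2 × [2(5) + (n-1)(8)]
1040 = n/2 × [10 + 8n - 8]
2080 = n × [2 + 8n]
8n² + (2)n - 2080 = 0
Discriminant: Δ = (2)² - 4(8)(-2080) = 4 + 66560 = 66564
√Δ = 258
n = [-(2) + √Δ] / (2·8) = (-2 + 258) / 16 = 256 / 16 = 16
(The negative root is discarded since n must be a positive integer.)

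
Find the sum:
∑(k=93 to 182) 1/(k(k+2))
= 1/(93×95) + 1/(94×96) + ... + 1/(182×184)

Partial fractions: 1/(k(k+2)) = (1/2)[1/k - 1/(k+2)]
Telescoping leaves the first two and last two terms:
= (1/2)[1/93 + 1/94 - 1/183 - 1/184]
= 171575/32706736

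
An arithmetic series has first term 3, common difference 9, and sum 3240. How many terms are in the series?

Using S = n/2 × [2a + (n-1)d]
3240 = n/2 × [2(3) + (n-1)(9)]
3240 = n/2 × [6 + 9n - 9]
6480 = n × [-3 + 9n]
9n² + (-3)n - 6480 = 0
Discriminant: Δ = (-3)² - 4(9)(-6480) = 9 + 233280 = 233289
√Δ = 483
n = [-(-3) + √Δ] / (2·9) = (3 + 483) / 18 = 486 / 18 = 27
(The negative root is discarded since n must be a positive integer.)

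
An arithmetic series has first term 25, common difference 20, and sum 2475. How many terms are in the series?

Using S = n/2 × [2a + (n-1)d]
2475 = n/2 × [2(25) + (n-1)(20)]
2475 = n/2 × [50 + 20n - 20]
4950 = n × [30 + 20n]
20n² + (30)n - 4950 = 0
Discriminant: Δ = (30)² - 4(20)(-4950) = 900 + 396000 = 396900
√Δ = 630
n = [-(30) + √Δ] / (2·20) = (-30 + 630) / 40 = 600 / 40 = 15
(The negative root is discarded since n must be a positive integer.)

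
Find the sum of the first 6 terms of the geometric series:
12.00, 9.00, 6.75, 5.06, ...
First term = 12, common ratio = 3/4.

Sₙ = a(1 - rⁿ) / (1 - r)
S_6 = 12(1 - (3/4)^6) / (1 - (3/4))
S_6 = 12(1 - (729/4096)) / (1/4)
S_6 = 10101/256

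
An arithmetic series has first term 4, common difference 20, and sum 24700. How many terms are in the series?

Using S = n/2 × [2a + (n-1)d]
24700 = n/2 × [2(4) + (n-1)(20)]
24700 = n/2 × [8 + 20n - 20]
49400 = n × [-12 + 20n]
20n² + (-12)n - 49400 = 0
Discriminant: Δ = (-12)² - 4(20)(-49400) = 144 + 3952000 = 3952144
√Δ = 1988
n = [-(-12) + √Δ] / (2·20) = (12 + 1988) / 40 = 2000 / 40 = 50
(The negative root is discarded since n must be a positive integer.)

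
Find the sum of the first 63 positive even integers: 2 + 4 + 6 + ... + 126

Sum of first n even numbers = n(n+1)
= 63×64
= 4032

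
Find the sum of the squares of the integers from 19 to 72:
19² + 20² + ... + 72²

Use ∑_{k=1}^{n} k² = n(n+1)(2n+1)/6, then subtract the first 18 terms.
∑_{k=1}^{72} k² = 72×73×145/6 = 127020
∑_{k=1}^{18} k² = 18×19×37/6 = 2109
∑_{k=19}^{72} k² = 127020 - 2109 = 124911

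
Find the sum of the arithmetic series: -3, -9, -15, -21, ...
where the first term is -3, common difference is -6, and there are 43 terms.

Sₙ = n/2 × (first + last)
Last term = a + (n-1)d = -3 + (43-1)×(-6) = -255
S_43 = 43/2 × (-3 + (-255))
S_43 = 43/2 × (-258) = -5547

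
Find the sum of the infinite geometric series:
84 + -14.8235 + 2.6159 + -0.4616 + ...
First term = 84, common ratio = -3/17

For |r| < 1, S = a / (1 - r)
S = 84 / (1 - (-3/17))
S = 84 / (20/17)
S = 357/5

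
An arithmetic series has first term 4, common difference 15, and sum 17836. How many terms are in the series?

Using S = n/2 × [2a + (n-1)d]
17836 = n/2 × [2(4) + (n-1)(15)]
17836 = n/2 × [8 + 15n - 15]
35672 = n × [-7 + 15n]
15n² + (-7)n - 35672 = 0
Discriminant: Δ = (-7)² - 4(15)(-35672) = 49 + 2140320 = 2140369
√Δ = 1463
n = [-(-7) + √Δ] / (2·15) = (7 + 1463) / 30 = 1470 / 30 = 49
(The negative root is discarded since n must be a positive integer.)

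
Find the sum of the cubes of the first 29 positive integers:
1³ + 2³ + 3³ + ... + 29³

Formula: ∑k³ = [n(n+1)/2]²
= [29×30/2]²
= 435²
= 189225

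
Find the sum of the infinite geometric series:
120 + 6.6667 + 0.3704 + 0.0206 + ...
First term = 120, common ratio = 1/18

For |r| < 1, S = a / (1 - r)
S = 120 / (1 - (1/18))
S = 120 / (17/18)
S = 2160/17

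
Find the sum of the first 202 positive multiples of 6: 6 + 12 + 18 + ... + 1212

Factor out 6: = 6(1 + 2 + ... + 202) = 6 × n(n+1)/2
= 6 × 202×203/2
= 6 × 20503
= 123018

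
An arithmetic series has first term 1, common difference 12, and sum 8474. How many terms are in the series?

Using S = n/2 × [2a + (n-1)d]
8474 = n/2 × [2(1) + (n-1)(12)]
8474 = n/2 × [2 + 12n - 12]
16948 = n × [-10 + 12n]
12n² + (-10)n - 16948 = 0
Discriminant: Δ = (-10)² - 4(12)(-16948) = 100 + 813504 = 813604
√Δ = 902
n = [-(-10) + √Δ] / (2·12) = (10 + 902) / 24 = 912 / 24 = 38
(The negative root is discarded since n must be a positive integer.)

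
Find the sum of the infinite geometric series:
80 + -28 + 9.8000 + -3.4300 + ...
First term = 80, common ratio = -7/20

For |r| < 1, S = a / (1 - r)
S = 80 / (1 - (-7/20))
S = 80 / (27/20)
S = 1600/27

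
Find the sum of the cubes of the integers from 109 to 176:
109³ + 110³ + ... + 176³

Use ∑_{k=1}^{n} k³ = [n(n+1)/2]², then subtract the first 108 terms.
∑_{k=1}^{176} k³ = [176×177/2]² = 15576² = 242611776
∑_{k=1}^{108} k³ = [108×109/2]² = 5886² = 34644996
∑_{k=109}^{176} k³ = 242611776 - 34644996 = 207966780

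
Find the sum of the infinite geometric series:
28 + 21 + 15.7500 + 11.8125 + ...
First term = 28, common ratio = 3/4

For |r| < 1, S = a / (1 - r)
S = 28 / (1 - (3/4))
S = 28 / (1/4)
S = 112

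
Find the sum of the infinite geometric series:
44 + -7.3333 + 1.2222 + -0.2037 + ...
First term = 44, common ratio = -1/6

For |r| < 1, S = a / (1 - r)
S = 44 / (1 - (-1/6))
S = 44 / (7/6)
S = 264/7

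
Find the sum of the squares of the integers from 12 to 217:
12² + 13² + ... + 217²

Use ∑_{k=1}^{n} k² = n(n+1)(2n+1)/6, then subtract the first 11 terms.
∑_{k=1}^{217} k² = 217×218×435/6 = 3429685
∑_{k=1}^{11} k² = 11×12×23/6 = 506
∑_{k=12}^{217} k² = 3429685 - 506 = 3429179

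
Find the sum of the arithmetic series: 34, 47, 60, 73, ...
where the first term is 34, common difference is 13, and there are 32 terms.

Sₙ = n/2 × (first + last)
Last term = a + (n-1)d = 34 + (32-1)×13 = 437
S_32 = 32/2 × (34 + 437)
S_32 = 32/2 × 471 = 7536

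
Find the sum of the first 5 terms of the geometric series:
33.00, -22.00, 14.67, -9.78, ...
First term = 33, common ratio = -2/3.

Sₙ = a(1 - rⁿ) / (1 - r)
S_5 = 33(1 - (-2/3)^5) / (1 - (-2/3))
S_5 = 33(1 - (-32/243)) / (5/3)
S_5 = 605/27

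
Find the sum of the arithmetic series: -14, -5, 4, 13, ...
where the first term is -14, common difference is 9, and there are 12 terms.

Sₙ = n/2 × (first + last)
Last term = a + (n-1)d = -14 + (12-1)×9 = 85
S_12 = 12/2 × (-14 + 85)
S_12 = 12/2 × 71 = 426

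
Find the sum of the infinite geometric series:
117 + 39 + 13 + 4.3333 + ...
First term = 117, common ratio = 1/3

For |r| < 1, S = a / (1 - r)
S = 117 / (1 - (1/3))
S = 117 / (2/3)
S = 351/2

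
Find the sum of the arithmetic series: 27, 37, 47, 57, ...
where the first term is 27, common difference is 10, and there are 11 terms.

Sₙ = n/2 × (first + last)
Last term = a + (n-1)d = 27 + (11-1)×10 = 127
S_11 = 11/2 × (27 + 127)
S_11 = 11/2 × 154 = 847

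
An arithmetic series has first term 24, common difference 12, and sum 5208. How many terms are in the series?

Using S = n/2 × [2a + (n-1)d]
5208 = n/2 × [2(24) + (n-1)(12)]
5208 = n/2 × [48 + 12n - 12]
10416 = n × [36 + 12n]
12n² + (36)n - 10416 = 0
Discriminant: Δ = (36)² - 4(12)(-10416) = 1296 + 499968 = 501264
√Δ = 708
n = [-(36) + √Δ] / (2·12) = (-36 + 708) / 24 = 672 / 24 = 28
(The negative root is discarded since n must be a positive integer.)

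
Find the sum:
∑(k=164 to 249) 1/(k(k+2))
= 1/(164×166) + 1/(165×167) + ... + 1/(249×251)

Partial fractions: 1/(k(k+2)) = (1/2)[1/k - 1/(k+2)]
Telescoping leaves the first two and last two terms:
= (1/2)[1/164 + 1/165 - 1/250 - 1/251]
= 708769/339603000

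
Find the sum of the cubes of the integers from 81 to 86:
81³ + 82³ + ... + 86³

Use ∑_{k=1}^{n} k³ = [n(n+1)/2]², then subtract the first 80 terms.
∑_{k=1}^{86} k³ = [86×87/2]² = 3741² = 13995081
∑_{k=1}^{80} k³ = [80×81/2]² = 3240² = 10497600
∑_{k=81}^{86} k³ = 13995081 - 10497600 = 3497481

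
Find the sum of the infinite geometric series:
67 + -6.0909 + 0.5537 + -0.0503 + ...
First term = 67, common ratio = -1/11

For |r| < 1, S = a / (1 - r)
S = 67 / (1 - (-1/11))
S = 67 / (12/11)
S = 737/12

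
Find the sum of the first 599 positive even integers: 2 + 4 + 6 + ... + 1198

Sum of first n even numbers = n(n+1)
= 599×600
= 359400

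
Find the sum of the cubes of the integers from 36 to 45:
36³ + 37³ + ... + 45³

Use ∑_{k=1}^{n} k³ = [n(n+1)/2]², then subtract the first 35 terms.
∑_{k=1}^{45} k³ = [45×46/2]² = 1035² = 1071225
∑_{k=1}^{35} k³ = [35×36/2]² = 630² = 396900
∑_{k=36}^{45} k³ = 1071225 - 396900 = 674325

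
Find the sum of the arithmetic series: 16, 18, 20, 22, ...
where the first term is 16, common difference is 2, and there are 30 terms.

Sₙ = n/2 × (first + last)
Last term = a + (n-1)d = 16 + (30-1)×2 = 74
S_30 = 30/2 × (16 + 74)
S_30 = 30/2 × 90 = 1350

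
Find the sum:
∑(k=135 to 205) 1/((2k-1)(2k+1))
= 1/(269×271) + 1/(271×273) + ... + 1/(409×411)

Partial fractions: 1/((2k-1)(2k+1)) = (1/2)[1/(2k-1) - 1/(2k+1)]
The series telescopes:
= (1/2)[1/269 - 1/411]
= 71/110559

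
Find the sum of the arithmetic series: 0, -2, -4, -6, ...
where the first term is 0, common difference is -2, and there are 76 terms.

Sₙ = n/2 × (first + last)
Last term = a + (n-1)d = 0 + (76-1)×(-2) = -150
S_76 = 76/2 × (0 + (-150))
S_76 = 76/2 × (-150) = -5700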